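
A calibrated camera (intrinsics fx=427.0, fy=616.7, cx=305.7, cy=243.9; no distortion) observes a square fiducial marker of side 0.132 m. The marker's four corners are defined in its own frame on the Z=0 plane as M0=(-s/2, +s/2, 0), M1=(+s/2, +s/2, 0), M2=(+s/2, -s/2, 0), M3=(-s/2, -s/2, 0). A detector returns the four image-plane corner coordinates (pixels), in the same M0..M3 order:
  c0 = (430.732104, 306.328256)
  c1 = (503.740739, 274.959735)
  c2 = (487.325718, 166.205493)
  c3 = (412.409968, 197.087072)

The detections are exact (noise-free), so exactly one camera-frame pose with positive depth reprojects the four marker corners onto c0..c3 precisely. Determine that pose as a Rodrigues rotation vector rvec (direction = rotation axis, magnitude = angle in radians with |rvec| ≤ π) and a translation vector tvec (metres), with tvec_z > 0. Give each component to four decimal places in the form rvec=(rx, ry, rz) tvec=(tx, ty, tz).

rvec=(0.1169, -0.0772, -0.2740) tvec=(0.2565, -0.0084, 0.7151)

Intrinsics K: fx=427.0, fy=616.7, cx=305.7, cy=243.9
Marker side s = 0.132 m; corners in marker frame (Z=0):
  M0 = (-0.0660, +0.0660, 0)
  M1 = (+0.0660, +0.0660, 0)
  M2 = (+0.0660, -0.0660, 0)
  M3 = (-0.0660, -0.0660, 0)
Detected image corners:
  c0 = (430.732104, 306.328256) px
  c1 = (503.740739, 274.959735) px
  c2 = (487.325718, 166.205493) px
  c3 = (412.409968, 197.087072) px
Planar DLT: solve 8×8 A·h = b for H (H[2,2]=1):
  H  [+598.75104 +212.06955 +458.85780]
  H  [-215.98269 +867.20108 +236.69055]
  H  [+0.08399 +0.17562 +1.00000]
B = K⁻¹H; ‖b₁‖=1.398321, ‖b₂‖=1.398321; λ = 2/(‖b₁‖+‖b₂‖) = 0.715144, sign → tz>0 ⇒ λ=+0.715144
r₁ = λ·B[:,0] = (+0.95979,-0.27422,+0.06007); r₂ = λ·B[:,1] = (+0.26526,+0.95596,+0.12559)
r₃ = r₁×r₂ = (-0.09186,-0.10461,+0.99026); SVD([r₁ r₂ r₃]) → R = UVᵀ:
  R  [+0.95979 +0.26526 -0.09186]
  R  [-0.27422 +0.95596 -0.10461]
  R  [+0.06007 +0.12559 +0.99026]
t = (+0.25651, -0.00836, +0.71514) m
tr R = 2.906014; θ = arccos((tr R − 1)/2) = 0.307785 rad = 17.635°
axis k = ((R−Rᵀ)₃₂, (R−Rᵀ)₁₃, (R−Rᵀ)₂₁) / (2 sinθ) = (+0.379931, -0.250749, -0.890380)
rvec = θ·k = (+0.116937, -0.077177, -0.274045)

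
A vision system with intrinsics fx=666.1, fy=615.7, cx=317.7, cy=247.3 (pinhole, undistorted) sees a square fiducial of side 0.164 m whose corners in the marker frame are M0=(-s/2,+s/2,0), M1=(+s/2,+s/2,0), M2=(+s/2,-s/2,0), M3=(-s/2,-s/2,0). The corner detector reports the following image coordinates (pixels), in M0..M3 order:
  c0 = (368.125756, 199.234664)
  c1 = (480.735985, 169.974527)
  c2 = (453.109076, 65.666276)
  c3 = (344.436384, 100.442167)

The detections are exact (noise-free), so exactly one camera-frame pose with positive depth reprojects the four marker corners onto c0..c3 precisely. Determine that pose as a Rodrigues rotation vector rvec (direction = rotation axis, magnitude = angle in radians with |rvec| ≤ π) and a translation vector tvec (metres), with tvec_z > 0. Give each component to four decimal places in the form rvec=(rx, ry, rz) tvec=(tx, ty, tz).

rvec=(-0.0845, 0.3731, -0.2267) tvec=(0.1305, -0.1740, 0.9439)

Intrinsics K: fx=666.1, fy=615.7, cx=317.7, cy=247.3
Marker side s = 0.164 m; corners in marker frame (Z=0):
  M0 = (-0.0820, +0.0820, 0)
  M1 = (+0.0820, +0.0820, 0)
  M2 = (+0.0820, -0.0820, 0)
  M3 = (-0.0820, -0.0820, 0)
Detected image corners:
  c0 = (368.125756, 199.234664) px
  c1 = (480.735985, 169.974527) px
  c2 = (453.109076, 65.666276) px
  c3 = (344.436384, 100.442167) px
Planar DLT: solve 8×8 A·h = b for H (H[2,2]=1):
  H  [+521.24095 +102.31193 +409.77512]
  H  [-245.24774 +601.21200 +133.77430]
  H  [-0.37238 -0.13064 +1.00000]
B = K⁻¹H; ‖b₁‖=1.059438, ‖b₂‖=1.059438; λ = 2/(‖b₁‖+‖b₂‖) = 0.943896, sign → tz>0 ⇒ λ=+0.943896
r₁ = λ·B[:,0] = (+0.90627,-0.23480,-0.35149); r₂ = λ·B[:,1] = (+0.20380,+0.97122,-0.12332)
r₃ = r₁×r₂ = (+0.37033,+0.04012,+0.92803); SVD([r₁ r₂ r₃]) → R = UVᵀ:
  R  [+0.90627 +0.20380 +0.37033]
  R  [-0.23480 +0.97122 +0.04012]
  R  [-0.35149 -0.12332 +0.92803]
t = (+0.13047, -0.17404, +0.94390) m
tr R = 2.805520; θ = arccos((tr R − 1)/2) = 0.444653 rad = 25.477°
axis k = ((R−Rᵀ)₃₂, (R−Rᵀ)₁₃, (R−Rᵀ)₂₁) / (2 sinθ) = (-0.189981, +0.839041, -0.509821)
rvec = θ·k = (-0.084476, +0.373082, -0.226694)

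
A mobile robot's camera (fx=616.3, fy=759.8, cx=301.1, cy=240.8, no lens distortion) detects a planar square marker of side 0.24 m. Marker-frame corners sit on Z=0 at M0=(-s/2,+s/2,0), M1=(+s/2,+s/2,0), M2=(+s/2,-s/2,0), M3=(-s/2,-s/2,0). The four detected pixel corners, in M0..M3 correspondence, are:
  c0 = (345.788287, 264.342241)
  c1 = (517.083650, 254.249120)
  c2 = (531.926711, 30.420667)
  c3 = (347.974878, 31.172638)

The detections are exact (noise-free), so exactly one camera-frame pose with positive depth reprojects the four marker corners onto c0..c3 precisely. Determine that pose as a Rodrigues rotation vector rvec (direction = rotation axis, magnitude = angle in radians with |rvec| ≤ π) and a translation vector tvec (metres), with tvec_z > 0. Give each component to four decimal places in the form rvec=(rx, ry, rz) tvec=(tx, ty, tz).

Intrinsics K: fx=616.3, fy=759.8, cx=301.1, cy=240.8
Marker side s = 0.24 m; corners in marker frame (Z=0):
  M0 = (-0.1200, +0.1200, 0)
  M1 = (+0.1200, +0.1200, 0)
  M2 = (+0.1200, -0.1200, 0)
  M3 = (-0.1200, -0.1200, 0)
Detected image corners:
  c0 = (345.788287, 264.342241) px
  c1 = (517.083650, 254.249120) px
  c2 = (531.926711, 30.420667) px
  c3 = (347.974878, 31.172638) px
Planar DLT: solve 8×8 A·h = b for H (H[2,2]=1):
  H  [+816.50371 +97.02320 +437.42993]
  H  [+2.45058 +995.96260 +149.17549]
  H  [+0.17758 +0.30541 +1.00000]
B = K⁻¹H; ‖b₁‖=1.251883, ‖b₂‖=1.251883; λ = 2/(‖b₁‖+‖b₂‖) = 0.798796, sign → tz>0 ⇒ λ=+0.798796
r₁ = λ·B[:,0] = (+0.98898,-0.04238,+0.14185); r₂ = λ·B[:,1] = (+0.00657,+0.96976,+0.24396)
r₃ = r₁×r₂ = (-0.14790,-0.24034,+0.95936); SVD([r₁ r₂ r₃]) → R = UVᵀ:
  R  [+0.98898 +0.00657 -0.14790]
  R  [-0.04238 +0.96976 -0.24034]
  R  [+0.14185 +0.24396 +0.95936]
t = (+0.17670, -0.09633, +0.79880) m
tr R = 2.918099; θ = arccos((tr R − 1)/2) = 0.287169 rad = 16.454°
axis k = ((R−Rᵀ)₃₂, (R−Rᵀ)₁₃, (R−Rᵀ)₂₁) / (2 sinθ) = (+0.854926, -0.511504, -0.086404)
rvec = θ·k = (+0.245508, -0.146888, -0.024812)

rvec=(0.2455, -0.1469, -0.0248) tvec=(0.1767, -0.0963, 0.7988)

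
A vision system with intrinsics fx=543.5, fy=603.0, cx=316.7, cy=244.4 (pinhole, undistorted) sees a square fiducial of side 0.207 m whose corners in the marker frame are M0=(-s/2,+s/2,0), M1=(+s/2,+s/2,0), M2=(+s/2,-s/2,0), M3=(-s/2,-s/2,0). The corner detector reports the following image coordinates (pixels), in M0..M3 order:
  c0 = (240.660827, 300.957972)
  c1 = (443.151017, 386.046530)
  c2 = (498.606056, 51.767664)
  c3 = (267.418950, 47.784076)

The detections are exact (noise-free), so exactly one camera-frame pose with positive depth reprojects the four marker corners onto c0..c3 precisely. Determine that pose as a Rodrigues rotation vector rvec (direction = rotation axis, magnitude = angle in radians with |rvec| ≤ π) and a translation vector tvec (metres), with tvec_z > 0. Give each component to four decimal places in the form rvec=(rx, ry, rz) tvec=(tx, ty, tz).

rvec=(0.1114, 0.6586, 0.1852) tvec=(0.0232, -0.0322, 0.4294)

Intrinsics K: fx=543.5, fy=603.0, cx=316.7, cy=244.4
Marker side s = 0.207 m; corners in marker frame (Z=0):
  M0 = (-0.1035, +0.1035, 0)
  M1 = (+0.1035, +0.1035, 0)
  M2 = (+0.1035, -0.1035, 0)
  M3 = (-0.1035, -0.1035, 0)
Detected image corners:
  c0 = (240.660827, 300.957972) px
  c1 = (443.151017, 386.046530) px
  c2 = (498.606056, 51.767664) px
  c3 = (267.418950, 47.784076) px
Planar DLT: solve 8×8 A·h = b for H (H[2,2]=1):
  H  [+540.69277 -52.44251 +346.05232]
  H  [-50.73674 +1464.63537 +199.14357]
  H  [-1.39089 +0.37566 +1.00000]
B = K⁻¹H; ‖b₁‖=2.328896, ‖b₂‖=2.328896; λ = 2/(‖b₁‖+‖b₂‖) = 0.429388, sign → tz>0 ⇒ λ=+0.429388
r₁ = λ·B[:,0] = (+0.77518,+0.20593,-0.59723); r₂ = λ·B[:,1] = (-0.13542,+0.97757,+0.16130)
r₃ = r₁×r₂ = (+0.61705,-0.04416,+0.78568); SVD([r₁ r₂ r₃]) → R = UVᵀ:
  R  [+0.77518 -0.13542 +0.61705]
  R  [+0.20593 +0.97757 -0.04416]
  R  [-0.59723 +0.16130 +0.78568]
t = (+0.02319, -0.03223, +0.42939) m
tr R = 2.538430; θ = arccos((tr R − 1)/2) = 0.693184 rad = 39.717°
axis k = ((R−Rᵀ)₃₂, (R−Rᵀ)₁₃, (R−Rᵀ)₂₁) / (2 sinθ) = (+0.160772, +0.950161, +0.267107)
rvec = θ·k = (+0.111445, +0.658637, +0.185155)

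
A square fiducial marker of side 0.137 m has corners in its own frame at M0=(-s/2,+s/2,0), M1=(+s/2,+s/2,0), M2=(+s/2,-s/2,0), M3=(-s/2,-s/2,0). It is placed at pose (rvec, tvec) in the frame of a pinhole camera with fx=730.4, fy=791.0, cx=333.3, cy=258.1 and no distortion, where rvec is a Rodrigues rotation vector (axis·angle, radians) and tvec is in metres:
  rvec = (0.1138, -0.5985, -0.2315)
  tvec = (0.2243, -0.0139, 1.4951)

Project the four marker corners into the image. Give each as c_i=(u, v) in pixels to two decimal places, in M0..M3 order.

c0=(423.71, 295.46) c1=(471.27, 276.23) c2=(461.40, 207.53) c3=(412.56, 223.53)

Intrinsics K: fx=730.4, fy=791.0, cx=333.3, cy=258.1
Marker side s = 0.137 m; corners in marker frame (Z=0):
  M0 = (-0.0685, +0.0685, 0)
  M1 = (+0.0685, +0.0685, 0)
  M2 = (+0.0685, -0.0685, 0)
  M3 = (-0.0685, -0.0685, 0)
rvec = (0.1138, -0.5985, -0.2315), |rvec| = θ = 0.65172 rad = 37.341°
Rodrigues: sinθ=0.60656, 1−cosθ=0.20496; R = I + sinθ·[k]× + (1−cosθ)·[k]×²:
    [+0.80129 +0.18259 -0.56974]
    [-0.24832 +0.96789 -0.03905]
    [+0.54431 +0.17277 +0.82090]
t = (0.2243, -0.0139, 1.4951) m
M0: Pc = R·M0+t = (+0.18192, +0.06941, +1.46965); u = 730.4·(+0.18192)/1.46965 + 333.3 = 423.7119, v = 791.0·(+0.06941)/1.46965 + 258.1 = 295.4584
M1: Pc = R·M1+t = (+0.29170, +0.03539, +1.54422); u = 730.4·(+0.29170)/1.54422 + 333.3 = 471.2690, v = 791.0·(+0.03539)/1.54422 + 258.1 = 276.2281
M2: Pc = R·M2+t = (+0.26668, -0.09721, +1.52055); u = 730.4·(+0.26668)/1.52055 + 333.3 = 461.4008, v = 791.0·(-0.09721)/1.52055 + 258.1 = 207.5304
M3: Pc = R·M3+t = (+0.15690, -0.06319, +1.44598); u = 730.4·(+0.15690)/1.44598 + 333.3 = 412.5562, v = 791.0·(-0.06319)/1.44598 + 258.1 = 223.5327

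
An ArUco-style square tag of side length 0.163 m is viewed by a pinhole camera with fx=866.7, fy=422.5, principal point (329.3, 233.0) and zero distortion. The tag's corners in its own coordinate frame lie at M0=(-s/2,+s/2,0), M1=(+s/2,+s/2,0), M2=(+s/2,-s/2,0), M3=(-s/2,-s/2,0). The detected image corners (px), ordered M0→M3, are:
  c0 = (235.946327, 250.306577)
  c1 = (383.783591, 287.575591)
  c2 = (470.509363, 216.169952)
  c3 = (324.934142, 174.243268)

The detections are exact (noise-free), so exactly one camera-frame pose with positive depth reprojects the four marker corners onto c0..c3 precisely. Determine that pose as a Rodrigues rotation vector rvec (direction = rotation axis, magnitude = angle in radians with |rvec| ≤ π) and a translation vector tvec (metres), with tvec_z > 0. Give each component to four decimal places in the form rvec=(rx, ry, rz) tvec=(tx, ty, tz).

Intrinsics K: fx=866.7, fy=422.5, cx=329.3, cy=233.0
Marker side s = 0.163 m; corners in marker frame (Z=0):
  M0 = (-0.0815, +0.0815, 0)
  M1 = (+0.0815, +0.0815, 0)
  M2 = (+0.0815, -0.0815, 0)
  M3 = (-0.0815, -0.0815, 0)
Detected image corners:
  c0 = (235.946327, 250.306577) px
  c1 = (383.783591, 287.575591) px
  c2 = (470.509363, 216.169952) px
  c3 = (324.934142, 174.243268) px
Planar DLT: solve 8×8 A·h = b for H (H[2,2]=1):
  H  [+1017.43894 -502.00643 +355.40372]
  H  [+319.78185 +476.11493 +232.92160]
  H  [+0.33167 +0.10403 +1.00000]
B = K⁻¹H; ‖b₁‖=1.239982, ‖b₂‖=1.239982; λ = 2/(‖b₁‖+‖b₂‖) = 0.806463, sign → tz>0 ⇒ λ=+0.806463
r₁ = λ·B[:,0] = (+0.84510,+0.46289,+0.26748); r₂ = λ·B[:,1] = (-0.49899,+0.86254,+0.08390)
r₃ = r₁×r₂ = (-0.19188,-0.20437,+0.95990); SVD([r₁ r₂ r₃]) → R = UVᵀ:
  R  [+0.84510 -0.49899 -0.19188]
  R  [+0.46289 +0.86254 -0.20437]
  R  [+0.26748 +0.08390 +0.95990]
t = (+0.02429, -0.00015, +0.80646) m
tr R = 2.667539; θ = arccos((tr R − 1)/2) = 0.584896 rad = 33.512°
axis k = ((R−Rᵀ)₃₂, (R−Rᵀ)₁₃, (R−Rᵀ)₂₁) / (2 sinθ) = (+0.261056, -0.415995, +0.871090)
rvec = θ·k = (+0.152691, -0.243314, +0.509497)

rvec=(0.1527, -0.2433, 0.5095) tvec=(0.0243, -0.0001, 0.8065)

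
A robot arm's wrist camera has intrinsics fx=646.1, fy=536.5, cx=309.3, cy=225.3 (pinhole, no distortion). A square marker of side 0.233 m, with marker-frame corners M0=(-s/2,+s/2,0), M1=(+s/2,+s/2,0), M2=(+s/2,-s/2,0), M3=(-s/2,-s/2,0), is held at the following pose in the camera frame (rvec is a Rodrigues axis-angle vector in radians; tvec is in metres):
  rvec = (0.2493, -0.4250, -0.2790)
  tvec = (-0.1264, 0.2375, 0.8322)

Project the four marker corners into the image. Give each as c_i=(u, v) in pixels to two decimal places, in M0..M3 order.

c0=(149.67, 474.74) c1=(309.46, 407.75) c2=(271.39, 284.08) c3=(92.77, 343.08)

Intrinsics K: fx=646.1, fy=536.5, cx=309.3, cy=225.3
Marker side s = 0.233 m; corners in marker frame (Z=0):
  M0 = (-0.1165, +0.1165, 0)
  M1 = (+0.1165, +0.1165, 0)
  M2 = (+0.1165, -0.1165, 0)
  M3 = (-0.1165, -0.1165, 0)
rvec = (0.2493, -0.4250, -0.2790), |rvec| = θ = 0.56623 rad = 32.443°
Rodrigues: sinθ=0.53645, 1−cosθ=0.15607; R = I + sinθ·[k]× + (1−cosθ)·[k]×²:
    [+0.87418 +0.21275 -0.43651]
    [-0.31590 +0.93185 -0.17847]
    [+0.36879 +0.29391 +0.88182]
t = (-0.1264, 0.2375, 0.8322) m
M0: Pc = R·M0+t = (-0.20346, +0.38286, +0.82348); u = 646.1·(-0.20346)/0.82348 + 309.3 = 149.6678, v = 536.5·(+0.38286)/0.82348 + 225.3 = 474.7383
M1: Pc = R·M1+t = (+0.00023, +0.30926, +0.90940); u = 646.1·(+0.00023)/0.90940 + 309.3 = 309.4620, v = 536.5·(+0.30926)/0.90940 + 225.3 = 407.7457
M2: Pc = R·M2+t = (-0.04934, +0.09214, +0.84092); u = 646.1·(-0.04934)/0.84092 + 309.3 = 271.3884, v = 536.5·(+0.09214)/0.84092 + 225.3 = 284.0818
M3: Pc = R·M3+t = (-0.25303, +0.16574, +0.75500); u = 646.1·(-0.25303)/0.75500 + 309.3 = 92.7669, v = 536.5·(+0.16574)/0.75500 + 225.3 = 343.0762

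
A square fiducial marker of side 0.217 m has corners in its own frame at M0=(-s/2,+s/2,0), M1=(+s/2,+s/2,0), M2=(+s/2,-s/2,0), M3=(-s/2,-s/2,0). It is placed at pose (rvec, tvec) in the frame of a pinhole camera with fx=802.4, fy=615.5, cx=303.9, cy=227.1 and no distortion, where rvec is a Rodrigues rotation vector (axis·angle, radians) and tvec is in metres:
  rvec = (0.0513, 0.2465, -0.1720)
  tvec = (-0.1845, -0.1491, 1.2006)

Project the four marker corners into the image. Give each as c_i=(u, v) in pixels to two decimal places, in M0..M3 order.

Intrinsics K: fx=802.4, fy=615.5, cx=303.9, cy=227.1
Marker side s = 0.217 m; corners in marker frame (Z=0):
  M0 = (-0.1085, +0.1085, 0)
  M1 = (+0.1085, +0.1085, 0)
  M2 = (+0.1085, -0.1085, 0)
  M3 = (-0.1085, -0.1085, 0)
rvec = (0.0513, 0.2465, -0.1720), |rvec| = θ = 0.30492 rad = 17.471°
Rodrigues: sinθ=0.30022, 1−cosθ=0.04613; R = I + sinθ·[k]× + (1−cosθ)·[k]×²:
    [+0.95518 +0.17562 +0.23832]
    [-0.16307 +0.98402 -0.07154]
    [-0.24708 +0.02947 +0.96855]
t = (-0.1845, -0.1491, 1.2006) m
M0: Pc = R·M0+t = (-0.26908, -0.02464, +1.23061); u = 802.4·(-0.26908)/1.23061 + 303.9 = 128.4489, v = 615.5·(-0.02464)/1.23061 + 227.1 = 214.7757
M1: Pc = R·M1+t = (-0.06181, -0.06003, +1.17699); u = 802.4·(-0.06181)/1.17699 + 303.9 = 261.7627, v = 615.5·(-0.06003)/1.17699 + 227.1 = 195.7089
M2: Pc = R·M2+t = (-0.09992, -0.27356, +1.17059); u = 802.4·(-0.09992)/1.17059 + 303.9 = 235.4096, v = 615.5·(-0.27356)/1.17059 + 227.1 = 83.2622
M3: Pc = R·M3+t = (-0.30719, -0.23817, +1.22421); u = 802.4·(-0.30719)/1.22421 + 303.9 = 102.5535, v = 615.5·(-0.23817)/1.22421 + 227.1 = 107.3533

c0=(128.45, 214.78) c1=(261.76, 195.71) c2=(235.41, 83.26) c3=(102.55, 107.35)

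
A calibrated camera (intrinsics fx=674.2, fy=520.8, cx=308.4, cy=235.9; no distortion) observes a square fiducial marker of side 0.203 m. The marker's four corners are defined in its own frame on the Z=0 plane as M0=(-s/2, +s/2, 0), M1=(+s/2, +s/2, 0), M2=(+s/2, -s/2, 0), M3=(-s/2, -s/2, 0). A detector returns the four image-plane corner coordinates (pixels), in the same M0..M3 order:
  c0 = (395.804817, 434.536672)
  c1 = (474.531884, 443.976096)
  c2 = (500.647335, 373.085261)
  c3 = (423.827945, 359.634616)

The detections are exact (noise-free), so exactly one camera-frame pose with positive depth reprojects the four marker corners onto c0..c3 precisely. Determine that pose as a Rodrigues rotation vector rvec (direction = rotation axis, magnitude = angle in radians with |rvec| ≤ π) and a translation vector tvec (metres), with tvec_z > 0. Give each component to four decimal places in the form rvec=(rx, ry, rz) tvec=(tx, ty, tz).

Intrinsics K: fx=674.2, fy=520.8, cx=308.4, cy=235.9
Marker side s = 0.203 m; corners in marker frame (Z=0):
  M0 = (-0.1015, +0.1015, 0)
  M1 = (+0.1015, +0.1015, 0)
  M2 = (+0.1015, -0.1015, 0)
  M3 = (-0.1015, -0.1015, 0)
Detected image corners:
  c0 = (395.804817, 434.536672) px
  c1 = (474.531884, 443.976096) px
  c2 = (500.647335, 373.085261) px
  c3 = (423.827945, 359.634616) px
Planar DLT: solve 8×8 A·h = b for H (H[2,2]=1):
  H  [+506.50445 -144.48351 +449.82295]
  H  [+167.18028 +348.70417 +402.87499]
  H  [+0.27501 -0.02511 +1.00000]
B = K⁻¹H; ‖b₁‖=0.710937, ‖b₂‖=0.710937; λ = 2/(‖b₁‖+‖b₂‖) = 1.406595, sign → tz>0 ⇒ λ=+1.406595
r₁ = λ·B[:,0] = (+0.87978,+0.27631,+0.38683); r₂ = λ·B[:,1] = (-0.28528,+0.95779,-0.03532)
r₃ = r₁×r₂ = (-0.38026,-0.07928,+0.92148); SVD([r₁ r₂ r₃]) → R = UVᵀ:
  R  [+0.87978 -0.28528 -0.38026]
  R  [+0.27631 +0.95779 -0.07928]
  R  [+0.38683 -0.03532 +0.92148]
t = (+0.29505, +0.45097, +1.40660) m
tr R = 2.759052; θ = arccos((tr R − 1)/2) = 0.495931 rad = 28.415°
axis k = ((R−Rᵀ)₃₂, (R−Rᵀ)₁₃, (R−Rᵀ)₂₁) / (2 sinθ) = (+0.046182, -0.806014, +0.590092)
rvec = θ·k = (+0.022903, -0.399727, +0.292645)

rvec=(0.0229, -0.3997, 0.2926) tvec=(0.2951, 0.4510, 1.4066)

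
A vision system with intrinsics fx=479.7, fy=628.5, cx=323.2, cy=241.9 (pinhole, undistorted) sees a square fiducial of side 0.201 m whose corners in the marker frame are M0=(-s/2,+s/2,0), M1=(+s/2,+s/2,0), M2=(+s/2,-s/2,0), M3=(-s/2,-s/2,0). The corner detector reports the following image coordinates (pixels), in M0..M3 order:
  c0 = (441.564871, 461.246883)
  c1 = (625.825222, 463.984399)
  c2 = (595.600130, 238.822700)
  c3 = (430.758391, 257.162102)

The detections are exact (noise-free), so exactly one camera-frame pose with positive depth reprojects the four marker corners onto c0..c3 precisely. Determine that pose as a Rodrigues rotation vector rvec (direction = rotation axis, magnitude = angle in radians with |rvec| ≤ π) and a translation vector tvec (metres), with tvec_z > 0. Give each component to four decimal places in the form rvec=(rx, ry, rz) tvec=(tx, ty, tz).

Intrinsics K: fx=479.7, fy=628.5, cx=323.2, cy=241.9
Marker side s = 0.201 m; corners in marker frame (Z=0):
  M0 = (-0.1005, +0.1005, 0)
  M1 = (+0.1005, +0.1005, 0)
  M2 = (+0.1005, -0.1005, 0)
  M3 = (-0.1005, -0.1005, 0)
Detected image corners:
  c0 = (441.564871, 461.246883) px
  c1 = (625.825222, 463.984399) px
  c2 = (595.600130, 238.822700) px
  c3 = (430.758391, 257.162102) px
Planar DLT: solve 8×8 A·h = b for H (H[2,2]=1):
  H  [+600.87766 -158.93810 +518.48505]
  H  [-221.38615 +889.60866 +350.17550]
  H  [-0.50653 -0.49394 +1.00000]
B = K⁻¹H; ‖b₁‖=1.679821, ‖b₂‖=1.679821; λ = 2/(‖b₁‖+‖b₂‖) = 0.595302, sign → tz>0 ⇒ λ=+0.595302
r₁ = λ·B[:,0] = (+0.94884,-0.09363,-0.30154); r₂ = λ·B[:,1] = (+0.00087,+0.95579,-0.29404)
r₃ = r₁×r₂ = (+0.31574,+0.27874,+0.90698); SVD([r₁ r₂ r₃]) → R = UVᵀ:
  R  [+0.94884 +0.00087 +0.31574]
  R  [-0.09363 +0.95579 +0.27874]
  R  [-0.30154 -0.29404 +0.90698]
t = (+0.24235, +0.10256, +0.59530) m
tr R = 2.811616; θ = arccos((tr R − 1)/2) = 0.437514 rad = 25.068°
axis k = ((R−Rᵀ)₃₂, (R−Rᵀ)₁₃, (R−Rᵀ)₂₁) / (2 sinθ) = (-0.675949, +0.728460, -0.111530)
rvec = θ·k = (-0.295737, +0.318711, -0.048796)

rvec=(-0.2957, 0.3187, -0.0488) tvec=(0.2423, 0.1026, 0.5953)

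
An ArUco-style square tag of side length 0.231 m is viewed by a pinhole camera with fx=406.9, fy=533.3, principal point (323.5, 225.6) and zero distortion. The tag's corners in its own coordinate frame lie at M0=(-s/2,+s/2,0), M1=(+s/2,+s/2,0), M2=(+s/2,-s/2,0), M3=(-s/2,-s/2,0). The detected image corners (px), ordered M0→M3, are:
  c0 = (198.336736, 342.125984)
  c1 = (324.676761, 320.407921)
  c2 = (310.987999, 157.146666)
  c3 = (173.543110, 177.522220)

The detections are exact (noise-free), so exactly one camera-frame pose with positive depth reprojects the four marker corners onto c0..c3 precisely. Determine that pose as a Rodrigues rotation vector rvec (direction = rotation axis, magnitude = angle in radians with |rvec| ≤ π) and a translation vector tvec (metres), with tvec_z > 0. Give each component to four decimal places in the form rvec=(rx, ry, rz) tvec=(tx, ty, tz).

Intrinsics K: fx=406.9, fy=533.3, cx=323.5, cy=225.6
Marker side s = 0.231 m; corners in marker frame (Z=0):
  M0 = (-0.1155, +0.1155, 0)
  M1 = (+0.1155, +0.1155, 0)
  M2 = (+0.1155, -0.1155, 0)
  M3 = (-0.1155, -0.1155, 0)
Detected image corners:
  c0 = (198.336736, 342.125984) px
  c1 = (324.676761, 320.407921) px
  c2 = (310.987999, 157.146666) px
  c3 = (173.543110, 177.522220) px
Planar DLT: solve 8×8 A·h = b for H (H[2,2]=1):
  H  [+590.31988 +171.91341 +252.89302]
  H  [-71.10278 +797.56787 +252.54169]
  H  [+0.08074 +0.35271 +1.00000]
B = K⁻¹H; ‖b₁‖=1.398996, ‖b₂‖=1.398996; λ = 2/(‖b₁‖+‖b₂‖) = 0.714798, sign → tz>0 ⇒ λ=+0.714798
r₁ = λ·B[:,0] = (+0.99113,-0.11971,+0.05771); r₂ = λ·B[:,1] = (+0.10156,+0.96235,+0.25212)
r₃ = r₁×r₂ = (-0.08572,-0.24402,+0.96597); SVD([r₁ r₂ r₃]) → R = UVᵀ:
  R  [+0.99113 +0.10156 -0.08572]
  R  [-0.11971 +0.96235 -0.24402]
  R  [+0.05771 +0.25212 +0.96597]
t = (-0.12403, +0.03611, +0.71480) m
tr R = 2.919458; θ = arccos((tr R − 1)/2) = 0.284761 rad = 16.316°
axis k = ((R−Rᵀ)₃₂, (R−Rᵀ)₁₃, (R−Rᵀ)₂₁) / (2 sinθ) = (+0.883027, -0.255275, -0.393824)
rvec = θ·k = (+0.251451, -0.072692, -0.112146)

rvec=(0.2515, -0.0727, -0.1121) tvec=(-0.1240, 0.0361, 0.7148)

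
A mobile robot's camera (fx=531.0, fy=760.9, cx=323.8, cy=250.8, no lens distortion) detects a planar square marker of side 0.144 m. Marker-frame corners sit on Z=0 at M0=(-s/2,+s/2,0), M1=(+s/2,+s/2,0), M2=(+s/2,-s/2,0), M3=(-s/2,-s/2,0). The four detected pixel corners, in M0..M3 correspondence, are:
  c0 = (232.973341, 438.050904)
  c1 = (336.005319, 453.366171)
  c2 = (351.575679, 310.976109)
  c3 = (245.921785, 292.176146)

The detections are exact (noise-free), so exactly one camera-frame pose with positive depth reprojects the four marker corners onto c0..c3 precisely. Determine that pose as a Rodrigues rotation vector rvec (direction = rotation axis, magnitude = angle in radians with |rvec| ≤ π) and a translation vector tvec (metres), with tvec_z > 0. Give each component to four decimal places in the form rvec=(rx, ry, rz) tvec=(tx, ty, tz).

Intrinsics K: fx=531.0, fy=760.9, cx=323.8, cy=250.8
Marker side s = 0.144 m; corners in marker frame (Z=0):
  M0 = (-0.0720, +0.0720, 0)
  M1 = (+0.0720, +0.0720, 0)
  M2 = (+0.0720, -0.0720, 0)
  M3 = (-0.0720, -0.0720, 0)
Detected image corners:
  c0 = (232.973341, 438.050904) px
  c1 = (336.005319, 453.366171) px
  c2 = (351.575679, 310.976109) px
  c3 = (245.921785, 292.176146) px
Planar DLT: solve 8×8 A·h = b for H (H[2,2]=1):
  H  [+766.73232 -42.45668 +292.06359]
  H  [+172.42762 +1073.39242 +374.73950]
  H  [+0.14490 +0.19430 +1.00000]
B = K⁻¹H; ‖b₁‖=1.374984, ‖b₂‖=1.374984; λ = 2/(‖b₁‖+‖b₂‖) = 0.727281, sign → tz>0 ⇒ λ=+0.727281
r₁ = λ·B[:,0] = (+0.98589,+0.13007,+0.10538); r₂ = λ·B[:,1] = (-0.14432,+0.97939,+0.14131)
r₃ = r₁×r₂ = (-0.08483,-0.15453,+0.98434); SVD([r₁ r₂ r₃]) → R = UVᵀ:
  R  [+0.98589 -0.14432 -0.08483]
  R  [+0.13007 +0.97939 -0.15453]
  R  [+0.10538 +0.14131 +0.98434]
t = (-0.04347, +0.11846, +0.72728) m
tr R = 2.949617; θ = arccos((tr R − 1)/2) = 0.224936 rad = 12.888°
axis k = ((R−Rᵀ)₃₂, (R−Rᵀ)₁₃, (R−Rᵀ)₂₁) / (2 sinθ) = (+0.663183, -0.426407, +0.615114)
rvec = θ·k = (+0.149174, -0.095914, +0.138361)

rvec=(0.1492, -0.0959, 0.1384) tvec=(-0.0435, 0.1185, 0.7273)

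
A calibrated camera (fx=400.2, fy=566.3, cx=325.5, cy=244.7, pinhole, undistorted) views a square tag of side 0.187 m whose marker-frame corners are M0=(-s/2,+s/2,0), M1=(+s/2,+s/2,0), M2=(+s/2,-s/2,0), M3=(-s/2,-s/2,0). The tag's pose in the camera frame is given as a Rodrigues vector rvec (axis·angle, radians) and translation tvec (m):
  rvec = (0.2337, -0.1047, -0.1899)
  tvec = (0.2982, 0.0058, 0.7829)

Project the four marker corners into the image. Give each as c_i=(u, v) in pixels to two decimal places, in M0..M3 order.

c0=(437.47, 325.40) c1=(525.31, 298.00) c2=(519.96, 169.43) c3=(426.79, 195.88)

Intrinsics K: fx=400.2, fy=566.3, cx=325.5, cy=244.7
Marker side s = 0.187 m; corners in marker frame (Z=0):
  M0 = (-0.0935, +0.0935, 0)
  M1 = (+0.0935, +0.0935, 0)
  M2 = (+0.0935, -0.0935, 0)
  M3 = (-0.0935, -0.0935, 0)
rvec = (0.2337, -0.1047, -0.1899), |rvec| = θ = 0.31881 rad = 18.266°
Rodrigues: sinθ=0.31344, 1−cosθ=0.05039; R = I + sinθ·[k]× + (1−cosθ)·[k]×²:
    [+0.97669 +0.17457 -0.12494]
    [-0.19883 +0.95504 -0.21990]
    [+0.08093 +0.23962 +0.96749]
t = (0.2982, 0.0058, 0.7829) m
M0: Pc = R·M0+t = (+0.22320, +0.11369, +0.79774); u = 400.2·(+0.22320)/0.79774 + 325.5 = 437.4735, v = 566.3·(+0.11369)/0.79774 + 244.7 = 325.4046
M1: Pc = R·M1+t = (+0.40584, +0.07651, +0.81287); u = 400.2·(+0.40584)/0.81287 + 325.5 = 525.3078, v = 566.3·(+0.07651)/0.81287 + 244.7 = 297.9991
M2: Pc = R·M2+t = (+0.37320, -0.10209, +0.76806); u = 400.2·(+0.37320)/0.76806 + 325.5 = 519.9552, v = 566.3·(-0.10209)/0.76806 + 244.7 = 169.4301
M3: Pc = R·M3+t = (+0.19056, -0.06491, +0.75293); u = 400.2·(+0.19056)/0.75293 + 325.5 = 426.7861, v = 566.3·(-0.06491)/0.75293 + 244.7 = 195.8823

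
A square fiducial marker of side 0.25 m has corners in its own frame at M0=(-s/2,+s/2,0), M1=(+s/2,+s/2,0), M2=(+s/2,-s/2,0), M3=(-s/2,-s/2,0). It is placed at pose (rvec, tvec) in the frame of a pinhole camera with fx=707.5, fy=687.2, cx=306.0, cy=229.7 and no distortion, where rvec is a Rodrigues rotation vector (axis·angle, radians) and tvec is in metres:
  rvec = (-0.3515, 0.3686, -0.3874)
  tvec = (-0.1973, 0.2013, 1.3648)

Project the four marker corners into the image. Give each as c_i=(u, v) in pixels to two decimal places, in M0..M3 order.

c0=(165.72, 414.38) c1=(277.15, 367.51) c2=(240.91, 249.53) c3=(138.84, 298.86)

Intrinsics K: fx=707.5, fy=687.2, cx=306.0, cy=229.7
Marker side s = 0.25 m; corners in marker frame (Z=0):
  M0 = (-0.1250, +0.1250, 0)
  M1 = (+0.1250, +0.1250, 0)
  M2 = (+0.1250, -0.1250, 0)
  M3 = (-0.1250, -0.1250, 0)
rvec = (-0.3515, 0.3686, -0.3874), |rvec| = θ = 0.63992 rad = 36.665°
Rodrigues: sinθ=0.59713, 1−cosθ=0.19786; R = I + sinθ·[k]× + (1−cosθ)·[k]×²:
    [+0.86184 +0.29890 +0.40975]
    [-0.42410 +0.86779 +0.25900]
    [-0.27816 -0.39699 +0.87466]
t = (-0.1973, 0.2013, 1.3648) m
M0: Pc = R·M0+t = (-0.26767, +0.36279, +1.34995); u = 707.5·(-0.26767)/1.34995 + 306.0 = 165.7165, v = 687.2·(+0.36279)/1.34995 + 229.7 = 414.3788
M1: Pc = R·M1+t = (-0.05221, +0.25676, +1.28041); u = 707.5·(-0.05221)/1.28041 + 306.0 = 277.1520, v = 687.2·(+0.25676)/1.28041 + 229.7 = 367.5052
M2: Pc = R·M2+t = (-0.12693, +0.03981, +1.37965); u = 707.5·(-0.12693)/1.37965 + 306.0 = 240.9081, v = 687.2·(+0.03981)/1.37965 + 229.7 = 249.5313
M3: Pc = R·M3+t = (-0.34239, +0.14584, +1.44919); u = 707.5·(-0.34239)/1.44919 + 306.0 = 138.8434, v = 687.2·(+0.14584)/1.44919 + 229.7 = 298.8558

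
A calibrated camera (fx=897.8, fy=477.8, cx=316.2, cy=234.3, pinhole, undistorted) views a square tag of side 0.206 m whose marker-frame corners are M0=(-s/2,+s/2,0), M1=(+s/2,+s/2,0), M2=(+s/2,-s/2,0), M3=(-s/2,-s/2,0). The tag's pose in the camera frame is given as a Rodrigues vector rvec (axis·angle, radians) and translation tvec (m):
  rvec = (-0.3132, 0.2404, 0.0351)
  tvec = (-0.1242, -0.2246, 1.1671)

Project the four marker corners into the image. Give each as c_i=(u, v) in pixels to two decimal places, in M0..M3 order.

Intrinsics K: fx=897.8, fy=477.8, cx=316.2, cy=234.3
Marker side s = 0.206 m; corners in marker frame (Z=0):
  M0 = (-0.1030, +0.1030, 0)
  M1 = (+0.1030, +0.1030, 0)
  M2 = (+0.1030, -0.1030, 0)
  M3 = (-0.1030, -0.1030, 0)
rvec = (-0.3132, 0.2404, 0.0351), |rvec| = θ = 0.39638 rad = 22.711°
Rodrigues: sinθ=0.38608, 1−cosθ=0.07754; R = I + sinθ·[k]× + (1−cosθ)·[k]×²:
    [+0.97087 -0.07134 +0.22873]
    [-0.00297 +0.95098 +0.30923]
    [-0.23958 -0.30090 +0.92307]
t = (-0.1242, -0.2246, 1.1671) m
M0: Pc = R·M0+t = (-0.23155, -0.12634, +1.16078); u = 897.8·(-0.23155)/1.16078 + 316.2 = 137.1106, v = 477.8·(-0.12634)/1.16078 + 234.3 = 182.2949
M1: Pc = R·M1+t = (-0.03155, -0.12695, +1.11143); u = 897.8·(-0.03155)/1.11143 + 316.2 = 290.7154, v = 477.8·(-0.12695)/1.11143 + 234.3 = 179.7228
M2: Pc = R·M2+t = (-0.01685, -0.32286, +1.17342); u = 897.8·(-0.01685)/1.17342 + 316.2 = 303.3065, v = 477.8·(-0.32286)/1.17342 + 234.3 = 102.8367
M3: Pc = R·M3+t = (-0.21685, -0.32225, +1.22277); u = 897.8·(-0.21685)/1.22277 + 316.2 = 156.9801, v = 477.8·(-0.32225)/1.22277 + 234.3 = 108.3818

c0=(137.11, 182.29) c1=(290.72, 179.72) c2=(303.31, 102.84) c3=(156.98, 108.38)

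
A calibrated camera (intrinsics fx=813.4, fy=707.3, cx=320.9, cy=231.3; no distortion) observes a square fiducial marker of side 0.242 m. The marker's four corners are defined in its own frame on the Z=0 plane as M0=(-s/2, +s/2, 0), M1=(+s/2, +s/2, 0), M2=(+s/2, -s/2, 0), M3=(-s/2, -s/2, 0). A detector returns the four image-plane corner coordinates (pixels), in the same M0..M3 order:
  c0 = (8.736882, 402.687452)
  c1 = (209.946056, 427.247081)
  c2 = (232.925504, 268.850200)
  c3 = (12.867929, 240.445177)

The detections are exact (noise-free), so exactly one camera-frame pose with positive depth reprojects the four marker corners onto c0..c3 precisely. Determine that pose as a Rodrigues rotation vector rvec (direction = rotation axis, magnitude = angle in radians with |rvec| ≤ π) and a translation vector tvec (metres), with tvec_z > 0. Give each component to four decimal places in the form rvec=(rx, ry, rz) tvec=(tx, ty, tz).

Intrinsics K: fx=813.4, fy=707.3, cx=320.9, cy=231.3
Marker side s = 0.242 m; corners in marker frame (Z=0):
  M0 = (-0.1210, +0.1210, 0)
  M1 = (+0.1210, +0.1210, 0)
  M2 = (+0.1210, -0.1210, 0)
  M3 = (-0.1210, -0.1210, 0)
Detected image corners:
  c0 = (8.736882, 402.687452) px
  c1 = (209.946056, 427.247081) px
  c2 = (232.925504, 268.850200) px
  c3 = (12.867929, 240.445177) px
Planar DLT: solve 8×8 A·h = b for H (H[2,2]=1):
  H  [+873.00212 -12.97214 +116.29345]
  H  [+121.67360 +787.05415 +338.47779]
  H  [+0.03763 +0.37219 +1.00000]
B = K⁻¹H; ‖b₁‖=1.071072, ‖b₂‖=1.071072; λ = 2/(‖b₁‖+‖b₂‖) = 0.933644, sign → tz>0 ⇒ λ=+0.933644
r₁ = λ·B[:,0] = (+0.98819,+0.14912,+0.03514); r₂ = λ·B[:,1] = (-0.15198,+0.92528,+0.34749)
r₃ = r₁×r₂ = (+0.01931,-0.34873,+0.93702); SVD([r₁ r₂ r₃]) → R = UVᵀ:
  R  [+0.98819 -0.15198 +0.01931]
  R  [+0.14912 +0.92528 -0.34873]
  R  [+0.03514 +0.34749 +0.93702]
t = (-0.23485, +0.14148, +0.93364) m
tr R = 2.850501; θ = arccos((tr R − 1)/2) = 0.389101 rad = 22.294°
axis k = ((R−Rᵀ)₃₂, (R−Rᵀ)₁₃, (R−Rᵀ)₂₁) / (2 sinθ) = (+0.917642, -0.020865, +0.396859)
rvec = θ·k = (+0.357056, -0.008119, +0.154418)

rvec=(0.3571, -0.0081, 0.1544) tvec=(-0.2349, 0.1415, 0.9336)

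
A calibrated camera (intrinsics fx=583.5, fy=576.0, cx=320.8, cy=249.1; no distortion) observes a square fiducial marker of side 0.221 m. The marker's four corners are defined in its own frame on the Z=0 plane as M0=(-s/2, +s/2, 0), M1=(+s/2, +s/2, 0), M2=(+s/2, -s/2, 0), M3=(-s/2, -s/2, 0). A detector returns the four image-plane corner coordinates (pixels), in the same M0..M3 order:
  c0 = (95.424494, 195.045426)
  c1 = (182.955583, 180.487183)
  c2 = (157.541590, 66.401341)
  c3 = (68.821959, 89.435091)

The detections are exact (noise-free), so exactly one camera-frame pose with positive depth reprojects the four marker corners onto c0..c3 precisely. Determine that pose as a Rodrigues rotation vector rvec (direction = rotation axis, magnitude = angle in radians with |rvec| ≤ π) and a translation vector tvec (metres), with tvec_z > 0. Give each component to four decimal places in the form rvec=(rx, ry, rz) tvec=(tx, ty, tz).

Intrinsics K: fx=583.5, fy=576.0, cx=320.8, cy=249.1
Marker side s = 0.221 m; corners in marker frame (Z=0):
  M0 = (-0.1105, +0.1105, 0)
  M1 = (+0.1105, +0.1105, 0)
  M2 = (+0.1105, -0.1105, 0)
  M3 = (-0.1105, -0.1105, 0)
Detected image corners:
  c0 = (95.424494, 195.045426) px
  c1 = (182.955583, 180.487183) px
  c2 = (157.541590, 66.401341) px
  c3 = (68.821959, 89.435091) px
Planar DLT: solve 8×8 A·h = b for H (H[2,2]=1):
  H  [+358.02832 +137.48755 +124.84058]
  H  [-127.54741 +517.11391 +134.12492]
  H  [-0.32240 +0.15618 +1.00000]
B = K⁻¹H; ‖b₁‖=0.857960, ‖b₂‖=0.857960; λ = 2/(‖b₁‖+‖b₂‖) = 1.165556, sign → tz>0 ⇒ λ=+1.165556
r₁ = λ·B[:,0] = (+0.92177,-0.09559,-0.37578); r₂ = λ·B[:,1] = (+0.17456,+0.96767,+0.18203)
r₃ = r₁×r₂ = (+0.34623,-0.23339,+0.90866); SVD([r₁ r₂ r₃]) → R = UVᵀ:
  R  [+0.92177 +0.17456 +0.34623]
  R  [-0.09559 +0.96767 -0.23339]
  R  [-0.37578 +0.18203 +0.90866]
t = (-0.39143, -0.23266, +1.16556) m
tr R = 2.798098; θ = arccos((tr R − 1)/2) = 0.453204 rad = 25.967°
axis k = ((R−Rᵀ)₃₂, (R−Rᵀ)₁₃, (R−Rᵀ)₂₁) / (2 sinθ) = (+0.474386, +0.824495, -0.308488)
rvec = θ·k = (+0.214994, +0.373664, -0.139808)

rvec=(0.2150, 0.3737, -0.1398) tvec=(-0.3914, -0.2327, 1.1656)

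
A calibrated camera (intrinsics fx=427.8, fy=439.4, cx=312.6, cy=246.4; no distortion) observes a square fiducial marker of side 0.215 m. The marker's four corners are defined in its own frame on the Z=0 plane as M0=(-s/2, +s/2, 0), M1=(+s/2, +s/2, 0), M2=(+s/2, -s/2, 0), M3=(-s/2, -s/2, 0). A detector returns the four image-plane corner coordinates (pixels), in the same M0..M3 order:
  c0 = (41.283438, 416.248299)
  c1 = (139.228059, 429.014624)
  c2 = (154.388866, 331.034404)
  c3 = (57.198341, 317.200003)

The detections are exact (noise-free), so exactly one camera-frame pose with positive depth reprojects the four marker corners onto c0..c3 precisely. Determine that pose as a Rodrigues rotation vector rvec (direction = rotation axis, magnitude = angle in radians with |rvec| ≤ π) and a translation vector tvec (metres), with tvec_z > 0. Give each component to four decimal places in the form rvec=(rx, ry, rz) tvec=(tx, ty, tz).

Intrinsics K: fx=427.8, fy=439.4, cx=312.6, cy=246.4
Marker side s = 0.215 m; corners in marker frame (Z=0):
  M0 = (-0.1075, +0.1075, 0)
  M1 = (+0.1075, +0.1075, 0)
  M2 = (+0.1075, -0.1075, 0)
  M3 = (-0.1075, -0.1075, 0)
Detected image corners:
  c0 = (41.283438, 416.248299) px
  c1 = (139.228059, 429.014624) px
  c2 = (154.388866, 331.034404) px
  c3 = (57.198341, 317.200003) px
Planar DLT: solve 8×8 A·h = b for H (H[2,2]=1):
  H  [+459.10232 -74.93794 +98.33130]
  H  [+82.07536 +447.98693 +373.26830]
  H  [+0.05412 -0.02733 +1.00000]
B = K⁻¹H; ‖b₁‖=1.046798, ‖b₂‖=1.046798; λ = 2/(‖b₁‖+‖b₂‖) = 0.955294, sign → tz>0 ⇒ λ=+0.955294
r₁ = λ·B[:,0] = (+0.98742,+0.14945,+0.05170); r₂ = λ·B[:,1] = (-0.14826,+0.98860,-0.02611)
r₃ = r₁×r₂ = (-0.05501,+0.01812,+0.99832); SVD([r₁ r₂ r₃]) → R = UVᵀ:
  R  [+0.98742 -0.14826 -0.05501]
  R  [+0.14945 +0.98860 +0.01812]
  R  [+0.05170 -0.02611 +0.99832]
t = (-0.47847, +0.27582, +0.95529) m
tr R = 2.974342; θ = arccos((tr R − 1)/2) = 0.160353 rad = 9.188°
axis k = ((R−Rᵀ)₃₂, (R−Rᵀ)₁₃, (R−Rᵀ)₂₁) / (2 sinθ) = (-0.138488, -0.334159, +0.932287)
rvec = θ·k = (-0.022207, -0.053583, +0.149495)

rvec=(-0.0222, -0.0536, 0.1495) tvec=(-0.4785, 0.2758, 0.9553)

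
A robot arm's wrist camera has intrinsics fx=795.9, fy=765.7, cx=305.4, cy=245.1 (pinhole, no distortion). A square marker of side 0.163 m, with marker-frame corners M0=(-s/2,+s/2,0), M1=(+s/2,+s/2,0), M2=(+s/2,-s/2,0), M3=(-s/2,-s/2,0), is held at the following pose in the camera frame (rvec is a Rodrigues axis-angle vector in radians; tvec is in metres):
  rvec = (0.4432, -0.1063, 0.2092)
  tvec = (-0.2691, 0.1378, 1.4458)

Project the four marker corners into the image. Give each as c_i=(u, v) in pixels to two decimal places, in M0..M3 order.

c0=(106.56, 346.97) c1=(194.40, 360.19) c2=(209.51, 288.30) c3=(117.70, 273.22)

Intrinsics K: fx=795.9, fy=765.7, cx=305.4, cy=245.1
Marker side s = 0.163 m; corners in marker frame (Z=0):
  M0 = (-0.0815, +0.0815, 0)
  M1 = (+0.0815, +0.0815, 0)
  M2 = (+0.0815, -0.0815, 0)
  M3 = (-0.0815, -0.0815, 0)
rvec = (0.4432, -0.1063, 0.2092), |rvec| = θ = 0.50149 rad = 28.733°
Rodrigues: sinθ=0.48073, 1−cosθ=0.12313; R = I + sinθ·[k]× + (1−cosθ)·[k]×²:
    [+0.97304 -0.22361 -0.05650]
    [+0.17747 +0.88240 -0.43574]
    [+0.14730 +0.41397 +0.89830]
t = (-0.2691, 0.1378, 1.4458) m
M0: Pc = R·M0+t = (-0.36663, +0.19525, +1.46753); u = 795.9·(-0.36663)/1.46753 + 305.4 = 106.5642, v = 765.7·(+0.19525)/1.46753 + 245.1 = 346.9744
M1: Pc = R·M1+t = (-0.20802, +0.22418, +1.49154); u = 795.9·(-0.20802)/1.49154 + 305.4 = 194.3981, v = 765.7·(+0.22418)/1.49154 + 245.1 = 360.1852
M2: Pc = R·M2+t = (-0.17157, +0.08035, +1.42407); u = 795.9·(-0.17157)/1.42407 + 305.4 = 209.5090, v = 765.7·(+0.08035)/1.42407 + 245.1 = 288.3023
M3: Pc = R·M3+t = (-0.33018, +0.05142, +1.40006); u = 795.9·(-0.33018)/1.40006 + 305.4 = 117.7010, v = 765.7·(+0.05142)/1.40006 + 245.1 = 273.2220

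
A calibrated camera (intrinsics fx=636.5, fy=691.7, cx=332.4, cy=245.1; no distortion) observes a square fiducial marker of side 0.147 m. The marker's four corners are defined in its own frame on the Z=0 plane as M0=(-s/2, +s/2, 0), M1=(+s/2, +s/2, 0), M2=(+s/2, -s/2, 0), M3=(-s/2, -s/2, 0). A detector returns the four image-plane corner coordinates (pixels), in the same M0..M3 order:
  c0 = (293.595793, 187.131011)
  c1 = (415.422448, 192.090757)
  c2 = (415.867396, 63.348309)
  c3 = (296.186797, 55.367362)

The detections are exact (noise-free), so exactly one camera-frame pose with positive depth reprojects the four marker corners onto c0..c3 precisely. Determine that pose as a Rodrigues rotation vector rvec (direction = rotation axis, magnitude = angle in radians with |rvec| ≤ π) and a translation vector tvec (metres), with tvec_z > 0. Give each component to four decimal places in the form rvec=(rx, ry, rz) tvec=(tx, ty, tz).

Intrinsics K: fx=636.5, fy=691.7, cx=332.4, cy=245.1
Marker side s = 0.147 m; corners in marker frame (Z=0):
  M0 = (-0.0735, +0.0735, 0)
  M1 = (+0.0735, +0.0735, 0)
  M2 = (+0.0735, -0.0735, 0)
  M3 = (-0.0735, -0.0735, 0)
Detected image corners:
  c0 = (293.595793, 187.131011) px
  c1 = (415.422448, 192.090757) px
  c2 = (415.867396, 63.348309) px
  c3 = (296.186797, 55.367362) px
Planar DLT: solve 8×8 A·h = b for H (H[2,2]=1):
  H  [+879.54390 -52.45913 +356.00115]
  H  [+64.48277 +871.15762 +123.95441]
  H  [+0.16369 -0.11884 +1.00000]
B = K⁻¹H; ‖b₁‖=1.307128, ‖b₂‖=1.307128; λ = 2/(‖b₁‖+‖b₂‖) = 0.765036, sign → tz>0 ⇒ λ=+0.765036
r₁ = λ·B[:,0] = (+0.99176,+0.02694,+0.12523); r₂ = λ·B[:,1] = (-0.01557,+0.99574,-0.09092)
r₃ = r₁×r₂ = (-0.12715,+0.08822,+0.98795); SVD([r₁ r₂ r₃]) → R = UVᵀ:
  R  [+0.99176 -0.01557 -0.12715]
  R  [+0.02694 +0.99574 +0.08822]
  R  [+0.12523 -0.09092 +0.98795]
t = (+0.02837, -0.13399, +0.76504) m
tr R = 2.975452; θ = arccos((tr R − 1)/2) = 0.156840 rad = 8.986°
axis k = ((R−Rᵀ)₃₂, (R−Rᵀ)₁₃, (R−Rᵀ)₂₁) / (2 sinθ) = (-0.573429, -0.807871, +0.136101)
rvec = θ·k = (-0.089937, -0.126707, +0.021346)

rvec=(-0.0899, -0.1267, 0.0213) tvec=(0.0284, -0.1340, 0.7650)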